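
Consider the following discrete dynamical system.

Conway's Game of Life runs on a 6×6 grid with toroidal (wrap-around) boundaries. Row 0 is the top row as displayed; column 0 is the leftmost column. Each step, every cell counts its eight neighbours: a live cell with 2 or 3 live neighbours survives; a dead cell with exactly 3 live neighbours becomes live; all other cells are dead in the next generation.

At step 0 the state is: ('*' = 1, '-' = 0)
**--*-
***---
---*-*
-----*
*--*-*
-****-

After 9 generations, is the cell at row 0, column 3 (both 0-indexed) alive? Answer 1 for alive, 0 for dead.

[0] **--*-
***---
---*-*
-----*
*--*-*
-****-
[1] ----*-
--***-
-**-**
-----*
**-*-*
------
[2] ----*-
-**---
***--*
---*--
*---**
*---**
[3] **-**-
--**-*
*--*--
--**--
*--*--
*--*--
[4] **----
-----*
-*----
-****-
-*-**-
*--*--
[5] **---*
-*----
**-**-
**--*-
**---*
*--***
[6] -**---
----*-
---**-
---**-
--**--
--*---
[7] -***--
--*-*-
-----*
------
--*-*-
------
[8] -***--
-**-*-
------
------
------
-*----
[9] *--*--
-*----
------
------
------
-*----

1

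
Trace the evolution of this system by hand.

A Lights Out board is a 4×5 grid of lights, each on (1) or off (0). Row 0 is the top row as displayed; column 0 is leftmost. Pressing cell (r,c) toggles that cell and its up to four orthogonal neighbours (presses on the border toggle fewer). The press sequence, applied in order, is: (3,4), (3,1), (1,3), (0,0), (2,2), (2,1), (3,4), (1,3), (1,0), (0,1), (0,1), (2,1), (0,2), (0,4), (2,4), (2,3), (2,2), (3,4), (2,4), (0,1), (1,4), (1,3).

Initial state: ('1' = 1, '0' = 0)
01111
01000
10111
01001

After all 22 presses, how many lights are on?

step 0: 01111
01000
10111
01001
step 1: 01111
01000
10110
01010
step 2: 01111
01000
11110
10110
step 3: 01101
01111
11100
10110
step 4: 10101
11111
11100
10110
step 5: 10101
11011
10010
10010
step 6: 10101
10011
01110
11010
step 7: 10101
10011
01111
11001
step 8: 10111
10100
01101
11001
step 9: 00111
01100
11101
11001
step 10: 11011
00100
11101
11001
step 11: 00111
01100
11101
11001
step 12: 00111
00100
00001
10001
step 13: 01001
00000
00001
10001
step 14: 01010
00001
00001
10001
step 15: 01010
00000
00010
10000
step 16: 01010
00010
00101
10010
step 17: 01010
00110
01011
10110
step 18: 01010
00110
01010
10101
step 19: 01010
00111
01001
10100
step 20: 10110
01111
01001
10100
step 21: 10111
01100
01000
10100
step 22: 10101
01011
01010
10100

10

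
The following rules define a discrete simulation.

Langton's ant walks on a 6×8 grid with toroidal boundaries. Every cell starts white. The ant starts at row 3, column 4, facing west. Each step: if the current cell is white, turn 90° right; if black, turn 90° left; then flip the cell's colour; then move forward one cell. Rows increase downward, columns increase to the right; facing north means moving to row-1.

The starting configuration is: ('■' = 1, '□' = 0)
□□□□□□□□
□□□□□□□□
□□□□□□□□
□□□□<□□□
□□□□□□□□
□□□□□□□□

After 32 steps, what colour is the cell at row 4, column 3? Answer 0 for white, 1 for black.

1

t=0: □□□□□□□□
□□□□□□□□
□□□□□□□□
□□□□<□□□
□□□□□□□□
□□□□□□□□
t=1: □□□□□□□□
□□□□□□□□
□□□□^□□□
□□□□■□□□
□□□□□□□□
□□□□□□□□
t=2: □□□□□□□□
□□□□□□□□
□□□□■>□□
□□□□■□□□
□□□□□□□□
□□□□□□□□
t=3: □□□□□□□□
□□□□□□□□
□□□□■■□□
□□□□■v□□
□□□□□□□□
□□□□□□□□
t=4: □□□□□□□□
□□□□□□□□
□□□□■■□□
□□□□<■□□
□□□□□□□□
□□□□□□□□
t=5: □□□□□□□□
□□□□□□□□
□□□□■■□□
□□□□□■□□
□□□□v□□□
□□□□□□□□
t=6: □□□□□□□□
□□□□□□□□
□□□□■■□□
□□□□□■□□
□□□<■□□□
□□□□□□□□
t=7: □□□□□□□□
□□□□□□□□
□□□□■■□□
□□□^□■□□
□□□■■□□□
□□□□□□□□
t=8: □□□□□□□□
□□□□□□□□
□□□□■■□□
□□□■>■□□
□□□■■□□□
□□□□□□□□
t=9: □□□□□□□□
□□□□□□□□
□□□□■■□□
□□□■■■□□
□□□■v□□□
□□□□□□□□
t=10: □□□□□□□□
□□□□□□□□
□□□□■■□□
□□□■■■□□
□□□■□>□□
□□□□□□□□
t=11: □□□□□□□□
□□□□□□□□
□□□□■■□□
□□□■■■□□
□□□■□■□□
□□□□□v□□
t=12: □□□□□□□□
□□□□□□□□
□□□□■■□□
□□□■■■□□
□□□■□■□□
□□□□<■□□
t=13: □□□□□□□□
□□□□□□□□
□□□□■■□□
□□□■■■□□
□□□■^■□□
□□□□■■□□
t=14: □□□□□□□□
□□□□□□□□
□□□□■■□□
□□□■■■□□
□□□■■>□□
□□□□■■□□
t=15: □□□□□□□□
□□□□□□□□
□□□□■■□□
□□□■■^□□
□□□■■□□□
□□□□■■□□
t=16: □□□□□□□□
□□□□□□□□
□□□□■■□□
□□□■<□□□
□□□■■□□□
□□□□■■□□
t=17: □□□□□□□□
□□□□□□□□
□□□□■■□□
□□□■□□□□
□□□■v□□□
□□□□■■□□
t=18: □□□□□□□□
□□□□□□□□
□□□□■■□□
□□□■□□□□
□□□■□>□□
□□□□■■□□
t=19: □□□□□□□□
□□□□□□□□
□□□□■■□□
□□□■□□□□
□□□■□■□□
□□□□■v□□
t=20: □□□□□□□□
□□□□□□□□
□□□□■■□□
□□□■□□□□
□□□■□■□□
□□□□■□>□
t=21: □□□□□□v□
□□□□□□□□
□□□□■■□□
□□□■□□□□
□□□■□■□□
□□□□■□■□
t=22: □□□□□<■□
□□□□□□□□
□□□□■■□□
□□□■□□□□
□□□■□■□□
□□□□■□■□
t=23: □□□□□■■□
□□□□□□□□
□□□□■■□□
□□□■□□□□
□□□■□■□□
□□□□■^■□
t=24: □□□□□■■□
□□□□□□□□
□□□□■■□□
□□□■□□□□
□□□■□■□□
□□□□■■>□
t=25: □□□□□■■□
□□□□□□□□
□□□□■■□□
□□□■□□□□
□□□■□■^□
□□□□■■□□
t=26: □□□□□■■□
□□□□□□□□
□□□□■■□□
□□□■□□□□
□□□■□■■>
□□□□■■□□
t=27: □□□□□■■□
□□□□□□□□
□□□□■■□□
□□□■□□□□
□□□■□■■■
□□□□■■□v
t=28: □□□□□■■□
□□□□□□□□
□□□□■■□□
□□□■□□□□
□□□■□■■■
□□□□■■<■
t=29: □□□□□■■□
□□□□□□□□
□□□□■■□□
□□□■□□□□
□□□■□■^■
□□□□■■■■
t=30: □□□□□■■□
□□□□□□□□
□□□□■■□□
□□□■□□□□
□□□■□<□■
□□□□■■■■
t=31: □□□□□■■□
□□□□□□□□
□□□□■■□□
□□□■□□□□
□□□■□□□■
□□□□■v■■
t=32: □□□□□■■□
□□□□□□□□
□□□□■■□□
□□□■□□□□
□□□■□□□■
□□□□■□>■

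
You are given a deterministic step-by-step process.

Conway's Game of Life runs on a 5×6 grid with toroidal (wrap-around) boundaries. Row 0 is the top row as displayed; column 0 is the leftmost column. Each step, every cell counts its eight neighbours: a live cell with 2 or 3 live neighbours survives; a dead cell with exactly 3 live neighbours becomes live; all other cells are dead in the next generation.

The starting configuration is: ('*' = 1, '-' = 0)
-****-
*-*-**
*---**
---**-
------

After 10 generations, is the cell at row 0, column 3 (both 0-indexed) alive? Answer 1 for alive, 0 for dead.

step 0: -****-
*-*-**
*---**
---**-
------
step 1: ***-*-
--*---
**----
---**-
------
step 2: -***--
--**-*
-***--
------
-**-**
step 3: -----*
*-----
-*-**-
*---*-
**--*-
step 4: -*---*
*---**
**-**-
*-*-*-
**--*-
step 5: -*----
--**--
--*---
--*-*-
--***-
step 6: -*--*-
-***--
-**---
-**-*-
-**-*-
step 7: *---*-
*--*--
*-----
*-----
*---**
step 8: **-**-
**----
**---*
**----
**--*-
step 9: ---**-
----*-
--*--*
--*---
---**-
step 10: -----*
----**
---*--
--*-*-
--*-*-

0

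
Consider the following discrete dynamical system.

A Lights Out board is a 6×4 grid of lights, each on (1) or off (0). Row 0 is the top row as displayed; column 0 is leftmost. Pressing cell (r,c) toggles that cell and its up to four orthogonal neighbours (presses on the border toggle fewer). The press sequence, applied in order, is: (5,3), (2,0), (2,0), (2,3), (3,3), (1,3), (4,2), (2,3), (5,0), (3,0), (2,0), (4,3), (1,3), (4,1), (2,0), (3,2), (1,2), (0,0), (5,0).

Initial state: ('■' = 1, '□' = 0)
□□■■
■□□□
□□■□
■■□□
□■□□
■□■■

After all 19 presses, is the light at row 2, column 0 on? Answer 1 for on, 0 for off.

1

[0] □□■■
■□□□
□□■□
■■□□
□■□□
■□■■
[1] □□■■
■□□□
□□■□
■■□□
□■□■
■□□□
[2] □□■■
□□□□
■■■□
□■□□
□■□■
■□□□
[3] □□■■
■□□□
□□■□
■■□□
□■□■
■□□□
[4] □□■■
■□□■
□□□■
■■□■
□■□■
■□□□
[5] □□■■
■□□■
□□□□
■■■□
□■□□
■□□□
[6] □□■□
■□■□
□□□■
■■■□
□■□□
■□□□
[7] □□■□
■□■□
□□□■
■■□□
□□■■
■□■□
[8] □□■□
■□■■
□□■□
■■□■
□□■■
■□■□
[9] □□■□
■□■■
□□■□
■■□■
■□■■
□■■□
[10] □□■□
■□■■
■□■□
□□□■
□□■■
□■■□
[11] □□■□
□□■■
□■■□
■□□■
□□■■
□■■□
[12] □□■□
□□■■
□■■□
■□□□
□□□□
□■■■
[13] □□■■
□□□□
□■■■
■□□□
□□□□
□■■■
[14] □□■■
□□□□
□■■■
■■□□
■■■□
□□■■
[15] □□■■
■□□□
■□■■
□■□□
■■■□
□□■■
[16] □□■■
■□□□
■□□■
□□■■
■■□□
□□■■
[17] □□□■
■■■■
■□■■
□□■■
■■□□
□□■■
[18] ■■□■
□■■■
■□■■
□□■■
■■□□
□□■■
[19] ■■□■
□■■■
■□■■
□□■■
□■□□
■■■■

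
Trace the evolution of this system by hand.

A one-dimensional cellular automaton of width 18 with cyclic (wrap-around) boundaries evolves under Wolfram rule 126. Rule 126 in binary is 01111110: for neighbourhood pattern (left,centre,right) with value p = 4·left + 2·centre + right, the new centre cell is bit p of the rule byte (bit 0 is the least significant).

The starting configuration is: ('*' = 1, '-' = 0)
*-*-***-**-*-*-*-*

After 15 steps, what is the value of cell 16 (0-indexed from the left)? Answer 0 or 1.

0

t=0: *-*-***-**-*-*-*-*
t=1: *****-************
t=2: ----***-----------
t=3: ---**-**----------
t=4: --*******---------
t=5: -**-----**--------
t=6: ****---****-------
t=7: *--**-**--**-----*
t=8: *************---**
t=9: ------------**-**-
t=10: -----------*******
t=11: *---------**-----*
t=12: **-------****---**
t=13: -**-----**--**-**-
t=14: ****---***********
t=15: ---**-**----------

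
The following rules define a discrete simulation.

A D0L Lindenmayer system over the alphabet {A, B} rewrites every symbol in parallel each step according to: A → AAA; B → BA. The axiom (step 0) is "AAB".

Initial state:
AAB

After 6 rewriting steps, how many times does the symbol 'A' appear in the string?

k=0  AAB
k=1  AAAAAABA
k=2  AAAAAAAAAAAAAAAAAABAAAA
k=3  AAAAAAAAAAAAAAAAAAAAAAAAAAAAAAAAAAAAAAAAAAAAAAAAAAAAAABAAAAAAAAAAAAA
k=4  AAAAAAAAAAAAAAAAAAAAAAAAAAAAAAAAAAAAAAAAAAAAAAAAAAAAAAAAAA…AAAAAAAAAAAAAAAAABAAAAAAAAAAAAAAAAAAAAAAAAAAAAAAAAAAAAAAAA  (len 203)
k=5  AAAAAAAAAAAAAAAAAAAAAAAAAAAAAAAAAAAAAAAAAAAAAAAAAAAAAAAAAA…AAAAAAAAAAAAAAAAAAAAAAAAAAAAAAAAAAAAAAAAAAAAAAAAAAAAAAAAAA  (len 608)
k=6  AAAAAAAAAAAAAAAAAAAAAAAAAAAAAAAAAAAAAAAAAAAAAAAAAAAAAAAAAA…AAAAAAAAAAAAAAAAAAAAAAAAAAAAAAAAAAAAAAAAAAAAAAAAAAAAAAAAAA  (len 1823)

1822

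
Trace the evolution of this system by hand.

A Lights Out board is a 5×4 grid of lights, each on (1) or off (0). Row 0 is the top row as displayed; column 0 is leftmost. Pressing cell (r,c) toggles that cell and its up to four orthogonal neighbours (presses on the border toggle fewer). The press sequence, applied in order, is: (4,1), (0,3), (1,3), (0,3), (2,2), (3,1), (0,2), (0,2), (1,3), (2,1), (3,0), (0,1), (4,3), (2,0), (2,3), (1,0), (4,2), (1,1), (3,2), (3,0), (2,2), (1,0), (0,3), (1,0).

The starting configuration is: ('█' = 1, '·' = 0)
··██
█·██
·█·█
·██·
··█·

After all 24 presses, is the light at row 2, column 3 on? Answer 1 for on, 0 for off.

gen 0: ··██
█·██
·█·█
·██·
··█·
gen 1: ··██
█·██
·█·█
··█·
██··
gen 2: ····
█·█·
·█·█
··█·
██··
gen 3: ···█
█··█
·█··
··█·
██··
gen 4: ··█·
█···
·█··
··█·
██··
gen 5: ··█·
█·█·
··██
····
██··
gen 6: ··█·
█·█·
·███
███·
█···
gen 7: ·█·█
█···
·███
███·
█···
gen 8: ··█·
█·█·
·███
███·
█···
gen 9: ··██
█··█
·██·
███·
█···
gen 10: ··██
██·█
█···
█·█·
█···
gen 11: ··██
██·█
····
·██·
····
gen 12: ██·█
█··█
····
·██·
····
gen 13: ██·█
█··█
····
·███
··██
gen 14: ██·█
···█
██··
████
··██
gen 15: ██·█
····
████
███·
··██
gen 16: ·█·█
██··
·███
███·
··██
gen 17: ·█·█
██··
·███
██··
·█··
gen 18: ···█
··█·
··██
██··
·█··
gen 19: ···█
··█·
···█
█·██
·██·
gen 20: ···█
··█·
█··█
·███
███·
gen 21: ···█
····
███·
·█·█
███·
gen 22: █··█
██··
·██·
·█·█
███·
gen 23: █·█·
██·█
·██·
·█·█
███·
gen 24: ··█·
···█
███·
·█·█
███·

0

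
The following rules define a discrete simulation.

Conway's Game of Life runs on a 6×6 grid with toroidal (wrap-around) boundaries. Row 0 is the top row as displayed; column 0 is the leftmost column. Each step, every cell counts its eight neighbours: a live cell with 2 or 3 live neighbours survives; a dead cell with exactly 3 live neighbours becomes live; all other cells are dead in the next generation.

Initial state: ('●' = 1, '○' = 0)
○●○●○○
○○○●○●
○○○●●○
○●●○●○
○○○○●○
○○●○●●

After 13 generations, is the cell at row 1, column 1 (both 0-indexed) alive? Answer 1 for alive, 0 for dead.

1

0) ○●○●○○
○○○●○●
○○○●●○
○●●○●○
○○○○●○
○○●○●●
1) ●○○●○●
○○○●○○
○○○○○●
○○●○●●
○●●○●○
○○●○●●
2) ●○●●○●
●○○○○●
○○○●○●
●●●○●●
●●●○○○
○○●○○○
3) ●○●●●●
○●●●○○
○○●●○○
○○○○●○
○○○○○○
○○○○○●
4) ●○○○○●
●○○○○●
○●○○●○
○○○●○○
○○○○○○
●○○●○●
5) ○●○○○○
○●○○●○
●○○○●●
○○○○○○
○○○○●○
●○○○●●
6) ○●○○●○
○●○○●○
●○○○●●
○○○○●○
○○○○●○
●○○○●●
7) ○●○●●○
○●○●●○
●○○●●○
○○○●●○
○○○●●○
●○○●●○
8) ●●○○○○
●●○○○○
○○○○○○
○○●○○○
○○●○○○
○○○○○○
9) ●●○○○○
●●○○○○
○●○○○○
○○○○○○
○○○○○○
○●○○○○
10) ○○●○○○
○○●○○○
●●○○○○
○○○○○○
○○○○○○
●●○○○○
11) ○○●○○○
○○●○○○
○●○○○○
○○○○○○
○○○○○○
○●○○○○
12) ○●●○○○
○●●○○○
○○○○○○
○○○○○○
○○○○○○
○○○○○○
13) ○●●○○○
○●●○○○
○○○○○○
○○○○○○
○○○○○○
○○○○○○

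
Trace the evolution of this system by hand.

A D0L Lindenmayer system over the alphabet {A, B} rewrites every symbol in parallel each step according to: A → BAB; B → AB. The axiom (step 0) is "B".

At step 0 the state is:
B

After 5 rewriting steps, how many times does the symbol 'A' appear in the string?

29

t=0: B
t=1: AB
t=2: BABAB
t=3: ABBABABBABAB
t=4: BABABABBABABBABABABBABABBABAB
t=5: ABBABABBABABBABABABBABABBABABABBABABBABABBABABABBABABBABABABBABABBABAB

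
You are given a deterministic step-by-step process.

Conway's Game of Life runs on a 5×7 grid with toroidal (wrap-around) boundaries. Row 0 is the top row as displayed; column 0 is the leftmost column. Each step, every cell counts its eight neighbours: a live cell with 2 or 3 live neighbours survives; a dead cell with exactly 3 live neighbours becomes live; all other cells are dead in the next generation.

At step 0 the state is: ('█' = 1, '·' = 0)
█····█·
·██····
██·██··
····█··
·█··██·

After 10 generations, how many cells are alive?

0) █····█·
·██····
██·██··
····█··
·█··██·
1) █·█·███
··███·█
██·██··
███····
····███
2) ███····
·······
····███
··█····
··█·█··
3) ·███···
██···██
·····█·
····█··
··█····
4) ···█··█
██··███
█···██·
·······
·██····
5) ···██·█
·█·█···
██··█··
·█·····
··█····
6) ···██··
·█·█·█·
██·····
███····
··██···
7) ·······
██·█···
······█
█··█···
····█··
8) ·······
█······
·██···█
·······
·······
9) ·······
██·····
██·····
·······
·······
10) ·······
██·····
██·····
·······
·······

4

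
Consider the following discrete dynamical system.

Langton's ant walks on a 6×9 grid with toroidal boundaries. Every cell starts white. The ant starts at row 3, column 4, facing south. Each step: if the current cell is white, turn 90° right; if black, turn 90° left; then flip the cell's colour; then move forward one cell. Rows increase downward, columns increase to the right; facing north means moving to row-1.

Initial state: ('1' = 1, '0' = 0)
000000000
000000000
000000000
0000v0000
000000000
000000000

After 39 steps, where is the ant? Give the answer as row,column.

gen 0: 000000000
000000000
000000000
0000v0000
000000000
000000000
gen 1: 000000000
000000000
000000000
000<10000
000000000
000000000
gen 2: 000000000
000000000
000^00000
000110000
000000000
000000000
gen 3: 000000000
000000000
0001>0000
000110000
000000000
000000000
gen 4: 000000000
000000000
000110000
0001v0000
000000000
000000000
gen 5: 000000000
000000000
000110000
00010>000
000000000
000000000
gen 6: 000000000
000000000
000110000
000101000
00000v000
000000000
gen 7: 000000000
000000000
000110000
000101000
0000<1000
000000000
gen 8: 000000000
000000000
000110000
0001^1000
000011000
000000000
gen 9: 000000000
000000000
000110000
00011>000
000011000
000000000
gen 10: 000000000
000000000
00011^000
000110000
000011000
000000000
gen 11: 000000000
000000000
000111>00
000110000
000011000
000000000
gen 12: 000000000
000000000
000111100
000110v00
000011000
000000000
gen 13: 000000000
000000000
000111100
00011<100
000011000
000000000
gen 14: 000000000
000000000
00011^100
000111100
000011000
000000000
gen 15: 000000000
000000000
0001<0100
000111100
000011000
000000000
gen 16: 000000000
000000000
000100100
0001v1100
000011000
000000000
gen 17: 000000000
000000000
000100100
00010>100
000011000
000000000
gen 18: 000000000
000000000
00010^100
000100100
000011000
000000000
gen 19: 000000000
000000000
000101>00
000100100
000011000
000000000
gen 20: 000000000
000000^00
000101000
000100100
000011000
000000000
gen 21: 000000000
0000001>0
000101000
000100100
000011000
000000000
gen 22: 000000000
000000110
0001010v0
000100100
000011000
000000000
gen 23: 000000000
000000110
000101<10
000100100
000011000
000000000
gen 24: 000000000
000000^10
000101110
000100100
000011000
000000000
gen 25: 000000000
00000<010
000101110
000100100
000011000
000000000
gen 26: 00000^000
000001010
000101110
000100100
000011000
000000000
gen 27: 000001>00
000001010
000101110
000100100
000011000
000000000
gen 28: 000001100
000001v10
000101110
000100100
000011000
000000000
gen 29: 000001100
00000<110
000101110
000100100
000011000
000000000
gen 30: 000001100
000000110
00010v110
000100100
000011000
000000000
gen 31: 000001100
000000110
000100>10
000100100
000011000
000000000
gen 32: 000001100
000000^10
000100010
000100100
000011000
000000000
gen 33: 000001100
00000<010
000100010
000100100
000011000
000000000
gen 34: 00000^100
000001010
000100010
000100100
000011000
000000000
gen 35: 0000<0100
000001010
000100010
000100100
000011000
000000000
gen 36: 000010100
000001010
000100010
000100100
000011000
0000^0000
gen 37: 000010100
000001010
000100010
000100100
000011000
00001>000
gen 38: 00001v100
000001010
000100010
000100100
000011000
000011000
gen 39: 0000<1100
000001010
000100010
000100100
000011000
000011000

0,4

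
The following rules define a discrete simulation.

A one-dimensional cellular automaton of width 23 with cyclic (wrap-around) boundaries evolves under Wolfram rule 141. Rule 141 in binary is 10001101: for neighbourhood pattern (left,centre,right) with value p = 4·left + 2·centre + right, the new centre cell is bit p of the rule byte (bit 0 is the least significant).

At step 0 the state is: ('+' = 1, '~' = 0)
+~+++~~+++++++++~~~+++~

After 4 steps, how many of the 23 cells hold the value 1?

k=0  +~+++~~+++++++++~~~+++~
k=1  +~++~~~++++++++~~+~++~~
k=2  +~+~~+~+++++++~~~+~+~~~
k=3  +~+~~+~++++++~~+~+~+~+~
k=4  +~+~~+~+++++~~~+~+~+~+~

12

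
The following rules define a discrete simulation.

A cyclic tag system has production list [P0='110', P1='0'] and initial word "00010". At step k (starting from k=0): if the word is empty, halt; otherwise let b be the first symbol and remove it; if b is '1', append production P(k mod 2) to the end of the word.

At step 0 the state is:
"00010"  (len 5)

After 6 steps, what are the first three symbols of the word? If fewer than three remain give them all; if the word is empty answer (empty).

0) "00010"  (len 5)
1) "0010"  (len 4)
2) "010"  (len 3)
3) "10"  (len 2)
4) "00"  (len 2)
5) "0"  (len 1)
6) (halted — word empty)

(empty)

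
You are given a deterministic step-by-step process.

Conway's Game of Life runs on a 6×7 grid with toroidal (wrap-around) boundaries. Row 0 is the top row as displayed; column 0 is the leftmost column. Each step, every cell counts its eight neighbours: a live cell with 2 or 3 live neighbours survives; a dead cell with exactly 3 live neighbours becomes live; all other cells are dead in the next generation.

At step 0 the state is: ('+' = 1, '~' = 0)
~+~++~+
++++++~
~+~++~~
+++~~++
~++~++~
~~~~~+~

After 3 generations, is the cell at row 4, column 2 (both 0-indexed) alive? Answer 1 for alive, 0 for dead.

k=0  ~+~++~+
++++++~
~+~++~~
+++~~++
~++~++~
~~~~~+~
k=1  ~+~~~~+
~~~~~~+
~~~~~~~
~~~~~~+
~~+++~~
++~~~~+
k=2  ~+~~~++
+~~~~~~
~~~~~~~
~~~+~~~
~+++~++
~+~+~++
k=3  ~++~++~
+~~~~~+
~~~~~~~
~~~++~~
~+~+~++
~+~+~~~

0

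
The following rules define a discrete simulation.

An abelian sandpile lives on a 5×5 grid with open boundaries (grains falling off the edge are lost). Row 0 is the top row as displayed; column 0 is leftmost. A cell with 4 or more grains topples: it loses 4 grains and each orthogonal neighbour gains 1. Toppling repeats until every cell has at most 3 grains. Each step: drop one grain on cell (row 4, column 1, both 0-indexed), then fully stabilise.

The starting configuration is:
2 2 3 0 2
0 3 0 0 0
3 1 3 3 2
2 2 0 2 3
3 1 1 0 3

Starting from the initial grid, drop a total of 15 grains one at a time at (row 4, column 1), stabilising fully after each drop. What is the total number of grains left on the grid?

40

step 0: 2 2 3 0 2
0 3 0 0 0
3 1 3 3 2
2 2 0 2 3
3 1 1 0 3
step 1: 2 2 3 0 2
0 3 0 0 0
3 1 3 3 2
2 2 0 2 3
3 2 1 0 3
step 2: 2 2 3 0 2
0 3 0 0 0
3 1 3 3 2
2 2 0 2 3
3 3 1 0 3
step 3: 2 2 3 0 2
0 3 0 0 0
3 1 3 3 2
3 3 0 2 3
0 1 2 0 3
step 4: 2 2 3 0 2
0 3 0 0 0
3 1 3 3 2
3 3 0 2 3
0 2 2 0 3
step 5: 2 2 3 0 2
0 3 0 0 0
3 1 3 3 2
3 3 0 2 3
0 3 2 0 3
step 6: 2 2 3 0 2
1 3 0 0 0
0 3 3 3 2
1 1 1 2 3
2 1 3 0 3
step 7: 2 2 3 0 2
1 3 0 0 0
0 3 3 3 2
1 1 1 2 3
2 2 3 0 3
step 8: 2 2 3 0 2
1 3 0 0 0
0 3 3 3 2
1 1 1 2 3
2 3 3 0 3
step 9: 2 2 3 0 2
1 3 0 0 0
0 3 3 3 2
1 2 2 2 3
3 1 0 1 3
step 10: 2 2 3 0 2
1 3 0 0 0
0 3 3 3 2
1 2 2 2 3
3 2 0 1 3
step 11: 2 2 3 0 2
1 3 0 0 0
0 3 3 3 2
1 2 2 2 3
3 3 0 1 3
step 12: 2 2 3 0 2
1 3 0 0 0
0 3 3 3 2
2 3 2 2 3
0 1 1 1 3
step 13: 2 2 3 0 2
1 3 0 0 0
0 3 3 3 2
2 3 2 2 3
0 2 1 1 3
step 14: 2 2 3 0 2
1 3 0 0 0
0 3 3 3 2
2 3 2 2 3
0 3 1 1 3
step 15: 2 3 3 0 2
2 0 2 1 1
1 2 2 2 0
3 2 1 1 2
1 1 3 3 0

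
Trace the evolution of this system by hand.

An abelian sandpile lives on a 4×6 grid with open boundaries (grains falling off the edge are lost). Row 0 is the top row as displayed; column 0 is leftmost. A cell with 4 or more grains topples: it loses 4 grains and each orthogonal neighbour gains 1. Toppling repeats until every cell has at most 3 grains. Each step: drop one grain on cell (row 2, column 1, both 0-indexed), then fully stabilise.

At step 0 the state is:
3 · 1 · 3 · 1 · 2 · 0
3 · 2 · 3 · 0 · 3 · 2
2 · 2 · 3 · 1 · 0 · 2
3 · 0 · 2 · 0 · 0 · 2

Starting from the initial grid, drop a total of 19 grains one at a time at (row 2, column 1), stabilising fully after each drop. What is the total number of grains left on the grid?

43

0) 3 · 1 · 3 · 1 · 2 · 0
3 · 2 · 3 · 0 · 3 · 2
2 · 2 · 3 · 1 · 0 · 2
3 · 0 · 2 · 0 · 0 · 2
1) 3 · 1 · 3 · 1 · 2 · 0
3 · 2 · 3 · 0 · 3 · 2
2 · 3 · 3 · 1 · 0 · 2
3 · 0 · 2 · 0 · 0 · 2
2) 1 · 0 · 1 · 2 · 2 · 0
2 · 2 · 2 · 1 · 3 · 2
1 · 3 · 1 · 2 · 0 · 2
0 · 2 · 3 · 0 · 0 · 2
3) 1 · 0 · 1 · 2 · 2 · 0
2 · 3 · 2 · 1 · 3 · 2
2 · 0 · 2 · 2 · 0 · 2
0 · 3 · 3 · 0 · 0 · 2
4) 1 · 0 · 1 · 2 · 2 · 0
2 · 3 · 2 · 1 · 3 · 2
2 · 1 · 2 · 2 · 0 · 2
0 · 3 · 3 · 0 · 0 · 2
5) 1 · 0 · 1 · 2 · 2 · 0
2 · 3 · 2 · 1 · 3 · 2
2 · 2 · 2 · 2 · 0 · 2
0 · 3 · 3 · 0 · 0 · 2
6) 1 · 0 · 1 · 2 · 2 · 0
2 · 3 · 2 · 1 · 3 · 2
2 · 3 · 2 · 2 · 0 · 2
0 · 3 · 3 · 0 · 0 · 2
7) 1 · 1 · 2 · 2 · 2 · 0
3 · 1 · 0 · 2 · 3 · 2
3 · 3 · 1 · 3 · 0 · 2
1 · 1 · 1 · 1 · 0 · 2
8) 2 · 1 · 2 · 2 · 2 · 0
0 · 3 · 0 · 2 · 3 · 2
1 · 1 · 2 · 3 · 0 · 2
2 · 2 · 1 · 1 · 0 · 2
9) 2 · 1 · 2 · 2 · 2 · 0
0 · 3 · 0 · 2 · 3 · 2
1 · 2 · 2 · 3 · 0 · 2
2 · 2 · 1 · 1 · 0 · 2
10) 2 · 1 · 2 · 2 · 2 · 0
0 · 3 · 0 · 2 · 3 · 2
1 · 3 · 2 · 3 · 0 · 2
2 · 2 · 1 · 1 · 0 · 2
11) 2 · 2 · 2 · 2 · 2 · 0
1 · 0 · 1 · 2 · 3 · 2
2 · 1 · 3 · 3 · 0 · 2
2 · 3 · 1 · 1 · 0 · 2
12) 2 · 2 · 2 · 2 · 2 · 0
1 · 0 · 1 · 2 · 3 · 2
2 · 2 · 3 · 3 · 0 · 2
2 · 3 · 1 · 1 · 0 · 2
13) 2 · 2 · 2 · 2 · 2 · 0
1 · 0 · 1 · 2 · 3 · 2
2 · 3 · 3 · 3 · 0 · 2
2 · 3 · 1 · 1 · 0 · 2
14) 2 · 2 · 2 · 2 · 2 · 0
1 · 1 · 2 · 3 · 3 · 2
3 · 2 · 1 · 0 · 1 · 2
3 · 0 · 3 · 2 · 0 · 2
15) 2 · 2 · 2 · 2 · 2 · 0
1 · 1 · 2 · 3 · 3 · 2
3 · 3 · 1 · 0 · 1 · 2
3 · 0 · 3 · 2 · 0 · 2
16) 2 · 2 · 2 · 2 · 2 · 0
2 · 2 · 2 · 3 · 3 · 2
1 · 1 · 2 · 0 · 1 · 2
0 · 2 · 3 · 2 · 0 · 2
17) 2 · 2 · 2 · 2 · 2 · 0
2 · 2 · 2 · 3 · 3 · 2
1 · 2 · 2 · 0 · 1 · 2
0 · 2 · 3 · 2 · 0 · 2
18) 2 · 2 · 2 · 2 · 2 · 0
2 · 2 · 2 · 3 · 3 · 2
1 · 3 · 2 · 0 · 1 · 2
0 · 2 · 3 · 2 · 0 · 2
19) 2 · 2 · 2 · 2 · 2 · 0
2 · 3 · 2 · 3 · 3 · 2
2 · 0 · 3 · 0 · 1 · 2
0 · 3 · 3 · 2 · 0 · 2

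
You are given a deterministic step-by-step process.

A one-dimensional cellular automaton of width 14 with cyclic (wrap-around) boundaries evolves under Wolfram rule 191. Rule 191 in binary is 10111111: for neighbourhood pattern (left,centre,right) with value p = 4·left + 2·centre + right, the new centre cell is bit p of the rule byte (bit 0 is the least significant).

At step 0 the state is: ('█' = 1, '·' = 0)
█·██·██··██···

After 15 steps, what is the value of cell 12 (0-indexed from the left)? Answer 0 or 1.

1

0) █·██·██··██···
1) ███·██·███·███
2) ██·██·███·████
3) █·██·███·█████
4) ·██·███·██████
5) ██·███·██████·
6) █·███·██████·█
7) ·███·██████·██
8) ███·██████·██·
9) ██·██████·██·█
10) █·██████·██·██
11) ·██████·██·███
12) ██████·██·███·
13) █████·██·███·█
14) ████·██·███·██
15) ███·██·███·███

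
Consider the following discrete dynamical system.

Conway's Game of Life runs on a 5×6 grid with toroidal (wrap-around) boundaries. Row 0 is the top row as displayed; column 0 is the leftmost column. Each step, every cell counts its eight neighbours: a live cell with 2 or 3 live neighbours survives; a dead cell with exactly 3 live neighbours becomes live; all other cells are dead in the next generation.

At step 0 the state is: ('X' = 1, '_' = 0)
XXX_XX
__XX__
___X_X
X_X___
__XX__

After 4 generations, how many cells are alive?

[0] XXX_XX
__XX__
___X_X
X_X___
__XX__
[1] X___XX
______
_X_XX_
_XX_X_
____X_
[2] ____XX
X__X__
_X_XX_
_XX_XX
XX__X_
[3] _X_XX_
X_XX__
_X____
______
_XX___
[4] X___X_
X__XX_
_XX___
_XX___
_XXX__

12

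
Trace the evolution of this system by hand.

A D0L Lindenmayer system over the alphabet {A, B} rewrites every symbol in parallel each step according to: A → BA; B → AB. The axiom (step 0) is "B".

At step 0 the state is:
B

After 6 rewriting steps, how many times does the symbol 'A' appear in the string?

32

gen 0: B
gen 1: AB
gen 2: BAAB
gen 3: ABBABAAB
gen 4: BAABABBAABBABAAB
gen 5: ABBABAABBAABABBABAABABBAABBABAAB
gen 6: BAABABBAABBABAABABBABAABBAABABBAABBABAABBAABABBABAABABBAABBABAAB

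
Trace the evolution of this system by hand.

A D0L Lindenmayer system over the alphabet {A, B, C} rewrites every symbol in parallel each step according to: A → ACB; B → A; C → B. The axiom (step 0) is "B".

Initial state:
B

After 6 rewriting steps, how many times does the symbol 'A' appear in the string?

[0] B
[1] A
[2] ACB
[3] ACBBA
[4] ACBBAAACB
[5] ACBBAAACBACBACBBA
[6] ACBBAAACBACBACBBAACBBAACBBAAACB

13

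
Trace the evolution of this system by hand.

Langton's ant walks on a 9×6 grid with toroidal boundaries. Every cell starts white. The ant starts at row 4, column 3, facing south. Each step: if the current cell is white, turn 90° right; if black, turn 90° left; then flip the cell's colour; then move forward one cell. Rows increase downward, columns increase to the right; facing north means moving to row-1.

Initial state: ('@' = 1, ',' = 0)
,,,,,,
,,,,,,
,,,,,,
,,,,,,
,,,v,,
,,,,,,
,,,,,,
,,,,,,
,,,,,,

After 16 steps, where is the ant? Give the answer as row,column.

4,3

[0] ,,,,,,
,,,,,,
,,,,,,
,,,,,,
,,,v,,
,,,,,,
,,,,,,
,,,,,,
,,,,,,
[1] ,,,,,,
,,,,,,
,,,,,,
,,,,,,
,,<@,,
,,,,,,
,,,,,,
,,,,,,
,,,,,,
[2] ,,,,,,
,,,,,,
,,,,,,
,,^,,,
,,@@,,
,,,,,,
,,,,,,
,,,,,,
,,,,,,
[3] ,,,,,,
,,,,,,
,,,,,,
,,@>,,
,,@@,,
,,,,,,
,,,,,,
,,,,,,
,,,,,,
[4] ,,,,,,
,,,,,,
,,,,,,
,,@@,,
,,@v,,
,,,,,,
,,,,,,
,,,,,,
,,,,,,
[5] ,,,,,,
,,,,,,
,,,,,,
,,@@,,
,,@,>,
,,,,,,
,,,,,,
,,,,,,
,,,,,,
[6] ,,,,,,
,,,,,,
,,,,,,
,,@@,,
,,@,@,
,,,,v,
,,,,,,
,,,,,,
,,,,,,
[7] ,,,,,,
,,,,,,
,,,,,,
,,@@,,
,,@,@,
,,,<@,
,,,,,,
,,,,,,
,,,,,,
[8] ,,,,,,
,,,,,,
,,,,,,
,,@@,,
,,@^@,
,,,@@,
,,,,,,
,,,,,,
,,,,,,
[9] ,,,,,,
,,,,,,
,,,,,,
,,@@,,
,,@@>,
,,,@@,
,,,,,,
,,,,,,
,,,,,,
[10] ,,,,,,
,,,,,,
,,,,,,
,,@@^,
,,@@,,
,,,@@,
,,,,,,
,,,,,,
,,,,,,
[11] ,,,,,,
,,,,,,
,,,,,,
,,@@@>
,,@@,,
,,,@@,
,,,,,,
,,,,,,
,,,,,,
[12] ,,,,,,
,,,,,,
,,,,,,
,,@@@@
,,@@,v
,,,@@,
,,,,,,
,,,,,,
,,,,,,
[13] ,,,,,,
,,,,,,
,,,,,,
,,@@@@
,,@@<@
,,,@@,
,,,,,,
,,,,,,
,,,,,,
[14] ,,,,,,
,,,,,,
,,,,,,
,,@@^@
,,@@@@
,,,@@,
,,,,,,
,,,,,,
,,,,,,
[15] ,,,,,,
,,,,,,
,,,,,,
,,@<,@
,,@@@@
,,,@@,
,,,,,,
,,,,,,
,,,,,,
[16] ,,,,,,
,,,,,,
,,,,,,
,,@,,@
,,@v@@
,,,@@,
,,,,,,
,,,,,,
,,,,,,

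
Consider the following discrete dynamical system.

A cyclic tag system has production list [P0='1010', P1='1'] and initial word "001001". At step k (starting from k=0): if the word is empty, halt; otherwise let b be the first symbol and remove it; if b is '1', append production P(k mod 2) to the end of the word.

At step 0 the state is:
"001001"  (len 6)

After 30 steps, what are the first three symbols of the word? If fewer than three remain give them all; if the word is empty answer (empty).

step 0: "001001"  (len 6)
step 1: "01001"  (len 5)
step 2: "1001"  (len 4)
step 3: "0011010"  (len 7)
step 4: "011010"  (len 6)
step 5: "11010"  (len 5)
step 6: "10101"  (len 5)
step 7: "01011010"  (len 8)
step 8: "1011010"  (len 7)
step 9: "0110101010"  (len 10)
step 10: "110101010"  (len 9)
step 11: "101010101010"  (len 12)
step 12: "010101010101"  (len 12)
step 13: "10101010101"  (len 11)
step 14: "01010101011"  (len 11)
step 15: "1010101011"  (len 10)
step 16: "0101010111"  (len 10)
step 17: "101010111"  (len 9)
step 18: "010101111"  (len 9)
step 19: "10101111"  (len 8)
step 20: "01011111"  (len 8)
step 21: "1011111"  (len 7)
step 22: "0111111"  (len 7)
step 23: "111111"  (len 6)
step 24: "111111"  (len 6)
step 25: "111111010"  (len 9)
step 26: "111110101"  (len 9)
step 27: "111101011010"  (len 12)
step 28: "111010110101"  (len 12)
step 29: "110101101011010"  (len 15)
step 30: "101011010110101"  (len 15)

101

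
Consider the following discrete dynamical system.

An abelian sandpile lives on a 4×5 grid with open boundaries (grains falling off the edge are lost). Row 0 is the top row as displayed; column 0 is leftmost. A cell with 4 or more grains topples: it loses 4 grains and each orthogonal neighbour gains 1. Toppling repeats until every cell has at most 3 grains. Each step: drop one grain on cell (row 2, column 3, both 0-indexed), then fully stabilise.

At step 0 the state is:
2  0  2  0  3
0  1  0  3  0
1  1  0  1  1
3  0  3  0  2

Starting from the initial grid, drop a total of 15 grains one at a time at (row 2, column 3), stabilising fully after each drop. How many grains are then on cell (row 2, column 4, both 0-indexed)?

3

t=0: 2  0  2  0  3
0  1  0  3  0
1  1  0  1  1
3  0  3  0  2
t=1: 2  0  2  0  3
0  1  0  3  0
1  1  0  2  1
3  0  3  0  2
t=2: 2  0  2  0  3
0  1  0  3  0
1  1  0  3  1
3  0  3  0  2
t=3: 2  0  2  1  3
0  1  1  0  1
1  1  1  1  2
3  0  3  1  2
t=4: 2  0  2  1  3
0  1  1  0  1
1  1  1  2  2
3  0  3  1  2
t=5: 2  0  2  1  3
0  1  1  0  1
1  1  1  3  2
3  0  3  1  2
t=6: 2  0  2  1  3
0  1  1  1  1
1  1  2  0  3
3  0  3  2  2
t=7: 2  0  2  1  3
0  1  1  1  1
1  1  2  1  3
3  0  3  2  2
t=8: 2  0  2  1  3
0  1  1  1  1
1  1  2  2  3
3  0  3  2  2
t=9: 2  0  2  1  3
0  1  1  1  1
1  1  2  3  3
3  0  3  2  2
t=10: 2  0  2  1  3
0  1  1  2  2
1  1  3  1  0
3  0  3  3  3
t=11: 2  0  2  1  3
0  1  1  2  2
1  1  3  2  0
3  0  3  3  3
t=12: 2  0  2  1  3
0  1  1  2  2
1  1  3  3  0
3  0  3  3  3
t=13: 2  0  2  1  3
0  1  2  3  2
1  2  1  2  2
3  1  1  2  0
t=14: 2  0  2  1  3
0  1  2  3  2
1  2  1  3  2
3  1  1  2  0
t=15: 2  0  2  2  3
0  1  3  0  3
1  2  2  1  3
3  1  1  3  0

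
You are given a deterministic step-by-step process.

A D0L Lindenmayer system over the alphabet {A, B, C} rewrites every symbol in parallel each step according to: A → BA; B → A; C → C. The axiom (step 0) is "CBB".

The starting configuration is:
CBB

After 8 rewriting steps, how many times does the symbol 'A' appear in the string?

[0] CBB
[1] CAA
[2] CBABA
[3] CABAABA
[4] CBAABABAABA
[5] CABABAABAABABAABA
[6] CBAABAABABAABABAABAABABAABA
[7] CABABAABABAABAABABAABAABABAABABAABAABABAABA
[8] CBAABAABABAABAABABAABABAABAABABAABABAABAABABAABAABABAABABAABAABABAABA

42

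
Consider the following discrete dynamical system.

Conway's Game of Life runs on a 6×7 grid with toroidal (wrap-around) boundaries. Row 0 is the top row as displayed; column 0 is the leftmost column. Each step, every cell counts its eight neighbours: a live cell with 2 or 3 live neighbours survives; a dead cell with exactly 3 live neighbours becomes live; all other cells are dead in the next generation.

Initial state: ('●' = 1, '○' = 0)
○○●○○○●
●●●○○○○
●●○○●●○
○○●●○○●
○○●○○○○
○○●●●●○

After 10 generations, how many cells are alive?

[0] ○○●○○○●
●●●○○○○
●●○○●●○
○○●●○○●
○○●○○○○
○○●●●●○
[1] ●○○○●●●
○○●●○●○
○○○○●●○
●○●●●●●
○●○○○●○
○●●○●●○
[2] ●○○○○○○
○○○●○○○
○●○○○○○
●●●●○○○
○○○○○○○
○●●●○○○
[3] ○●○●○○○
○○○○○○○
●●○●○○○
●●●○○○○
●○○○○○○
○●●○○○○
[4] ○●○○○○○
●●○○○○○
●○○○○○○
○○●○○○●
●○○○○○○
●●●○○○○
[5] ○○○○○○○
●●○○○○○
●○○○○○●
●●○○○○●
●○●○○○●
●○●○○○○
[6] ●○○○○○○
●●○○○○●
○○○○○○○
○○○○○●○
○○●○○○○
●○○○○○●
[7] ○○○○○○○
●●○○○○●
●○○○○○●
○○○○○○○
○○○○○○●
●●○○○○●
[8] ○○○○○○○
○●○○○○●
○●○○○○●
●○○○○○●
○○○○○○●
●○○○○○●
[9] ○○○○○○●
○○○○○○○
○●○○○●●
○○○○○●●
○○○○○●○
●○○○○○●
[10] ●○○○○○●
●○○○○●●
●○○○○●●
●○○○●○○
●○○○○●○
●○○○○●●

15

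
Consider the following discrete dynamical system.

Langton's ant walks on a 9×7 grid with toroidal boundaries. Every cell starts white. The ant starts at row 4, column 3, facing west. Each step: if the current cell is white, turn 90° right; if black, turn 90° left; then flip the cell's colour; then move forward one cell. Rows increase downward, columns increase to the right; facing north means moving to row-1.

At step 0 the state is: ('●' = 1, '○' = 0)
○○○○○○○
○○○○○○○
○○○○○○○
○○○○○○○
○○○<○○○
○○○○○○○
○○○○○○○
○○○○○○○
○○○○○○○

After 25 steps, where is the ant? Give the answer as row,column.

step 0: ○○○○○○○
○○○○○○○
○○○○○○○
○○○○○○○
○○○<○○○
○○○○○○○
○○○○○○○
○○○○○○○
○○○○○○○
step 1: ○○○○○○○
○○○○○○○
○○○○○○○
○○○^○○○
○○○●○○○
○○○○○○○
○○○○○○○
○○○○○○○
○○○○○○○
step 2: ○○○○○○○
○○○○○○○
○○○○○○○
○○○●>○○
○○○●○○○
○○○○○○○
○○○○○○○
○○○○○○○
○○○○○○○
step 3: ○○○○○○○
○○○○○○○
○○○○○○○
○○○●●○○
○○○●v○○
○○○○○○○
○○○○○○○
○○○○○○○
○○○○○○○
step 4: ○○○○○○○
○○○○○○○
○○○○○○○
○○○●●○○
○○○<●○○
○○○○○○○
○○○○○○○
○○○○○○○
○○○○○○○
step 5: ○○○○○○○
○○○○○○○
○○○○○○○
○○○●●○○
○○○○●○○
○○○v○○○
○○○○○○○
○○○○○○○
○○○○○○○
step 6: ○○○○○○○
○○○○○○○
○○○○○○○
○○○●●○○
○○○○●○○
○○<●○○○
○○○○○○○
○○○○○○○
○○○○○○○
step 7: ○○○○○○○
○○○○○○○
○○○○○○○
○○○●●○○
○○^○●○○
○○●●○○○
○○○○○○○
○○○○○○○
○○○○○○○
step 8: ○○○○○○○
○○○○○○○
○○○○○○○
○○○●●○○
○○●>●○○
○○●●○○○
○○○○○○○
○○○○○○○
○○○○○○○
step 9: ○○○○○○○
○○○○○○○
○○○○○○○
○○○●●○○
○○●●●○○
○○●v○○○
○○○○○○○
○○○○○○○
○○○○○○○
step 10: ○○○○○○○
○○○○○○○
○○○○○○○
○○○●●○○
○○●●●○○
○○●○>○○
○○○○○○○
○○○○○○○
○○○○○○○
step 11: ○○○○○○○
○○○○○○○
○○○○○○○
○○○●●○○
○○●●●○○
○○●○●○○
○○○○v○○
○○○○○○○
○○○○○○○
step 12: ○○○○○○○
○○○○○○○
○○○○○○○
○○○●●○○
○○●●●○○
○○●○●○○
○○○<●○○
○○○○○○○
○○○○○○○
step 13: ○○○○○○○
○○○○○○○
○○○○○○○
○○○●●○○
○○●●●○○
○○●^●○○
○○○●●○○
○○○○○○○
○○○○○○○
step 14: ○○○○○○○
○○○○○○○
○○○○○○○
○○○●●○○
○○●●●○○
○○●●>○○
○○○●●○○
○○○○○○○
○○○○○○○
step 15: ○○○○○○○
○○○○○○○
○○○○○○○
○○○●●○○
○○●●^○○
○○●●○○○
○○○●●○○
○○○○○○○
○○○○○○○
step 16: ○○○○○○○
○○○○○○○
○○○○○○○
○○○●●○○
○○●<○○○
○○●●○○○
○○○●●○○
○○○○○○○
○○○○○○○
step 17: ○○○○○○○
○○○○○○○
○○○○○○○
○○○●●○○
○○●○○○○
○○●v○○○
○○○●●○○
○○○○○○○
○○○○○○○
step 18: ○○○○○○○
○○○○○○○
○○○○○○○
○○○●●○○
○○●○○○○
○○●○>○○
○○○●●○○
○○○○○○○
○○○○○○○
step 19: ○○○○○○○
○○○○○○○
○○○○○○○
○○○●●○○
○○●○○○○
○○●○●○○
○○○●v○○
○○○○○○○
○○○○○○○
step 20: ○○○○○○○
○○○○○○○
○○○○○○○
○○○●●○○
○○●○○○○
○○●○●○○
○○○●○>○
○○○○○○○
○○○○○○○
step 21: ○○○○○○○
○○○○○○○
○○○○○○○
○○○●●○○
○○●○○○○
○○●○●○○
○○○●○●○
○○○○○v○
○○○○○○○
step 22: ○○○○○○○
○○○○○○○
○○○○○○○
○○○●●○○
○○●○○○○
○○●○●○○
○○○●○●○
○○○○<●○
○○○○○○○
step 23: ○○○○○○○
○○○○○○○
○○○○○○○
○○○●●○○
○○●○○○○
○○●○●○○
○○○●^●○
○○○○●●○
○○○○○○○
step 24: ○○○○○○○
○○○○○○○
○○○○○○○
○○○●●○○
○○●○○○○
○○●○●○○
○○○●●>○
○○○○●●○
○○○○○○○
step 25: ○○○○○○○
○○○○○○○
○○○○○○○
○○○●●○○
○○●○○○○
○○●○●^○
○○○●●○○
○○○○●●○
○○○○○○○

5,5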